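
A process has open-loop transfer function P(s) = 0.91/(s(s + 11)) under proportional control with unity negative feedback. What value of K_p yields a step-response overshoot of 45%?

From %OS = 100·exp(−πζ/√(1−ζ²)) = 45%, ζ = −ln(0.45)/√(π²+ln²(0.45)) = 0.2463.
Characteristic equation s² + 11s + 0.91K_p = 0 gives ζ = 11/(2√(0.91K_p)).
Setting ζ = 0.2463: √(0.91K_p) = 11/(2·0.2463) = 22.33, so K_p = 498.5/0.91 = 548.

K_p = 548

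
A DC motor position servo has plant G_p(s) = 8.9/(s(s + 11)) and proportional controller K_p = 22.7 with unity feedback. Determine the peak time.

Closed-loop characteristic equation: s² + 11s + 202 = 0, so ω_n = 14.21 rad/s and ζ = 11/(2·14.21) = 0.3869.
Damped frequency ω_d = ω_n√(1−ζ²) = 13.11 rad/s, so peak time T_p = π/ω_d = 0.24 s.

T_p = 0.24 s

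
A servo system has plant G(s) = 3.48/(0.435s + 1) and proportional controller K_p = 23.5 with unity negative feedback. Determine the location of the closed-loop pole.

Closed loop: T(s) = K_p·G/(1+K_p·G) = 81.78/(0.435s + 1 + 81.78), with pole at s = −(1 + 81.78)/0.435 = −190.3.

s = -190.3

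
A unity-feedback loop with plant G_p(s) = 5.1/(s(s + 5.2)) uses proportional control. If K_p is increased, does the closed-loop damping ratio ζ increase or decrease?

decrease

ζ = 5.2/(2√(5.1K_p)); increasing K_p raises the denominator, so ζ falls.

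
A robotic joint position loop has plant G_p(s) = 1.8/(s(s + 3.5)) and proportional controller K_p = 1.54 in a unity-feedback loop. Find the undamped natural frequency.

The closed-loop denominator is s(s+3.5) + 1.54·1.8 = s² + 3.5s + 2.772.
Matching s² + 2ζω_n s + ω_n²: ω_n = √2.772 = 1.665 rad/s and 2ζω_n = 3.5, so ζ = 3.5/(2·1.665) = 1.05.

ω_n = 1.66 rad/s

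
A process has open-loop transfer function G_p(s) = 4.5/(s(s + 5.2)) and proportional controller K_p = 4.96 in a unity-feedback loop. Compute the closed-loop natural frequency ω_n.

The closed-loop denominator is s(s+5.2) + 4.96·4.5 = s² + 5.2s + 22.32.
So ω_n² = 22.32 ⇒ ω_n = 4.724 rad/s, and ζ = 5.2/(2ω_n) = 0.55.

ω_n = 4.72 rad/s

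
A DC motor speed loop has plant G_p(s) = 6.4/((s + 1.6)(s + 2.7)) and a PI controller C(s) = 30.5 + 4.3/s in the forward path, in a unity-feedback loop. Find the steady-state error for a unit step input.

The open loop C(s)G_p(s) has a pole at the origin (type 1), so the static position error constant is infinite and e_ss = 1/(1+∞) = 0.

0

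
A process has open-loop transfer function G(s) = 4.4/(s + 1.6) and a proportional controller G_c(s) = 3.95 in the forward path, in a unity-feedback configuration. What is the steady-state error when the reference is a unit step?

The loop is type 0. Static position error constant K_pos = G_c(0)·G(0) = 3.95·2.75 = 10.86.
Steady-state error to a unit step: e_ss = 1/(1+K_pos) = 1/11.86 = 0.0843.

0.0843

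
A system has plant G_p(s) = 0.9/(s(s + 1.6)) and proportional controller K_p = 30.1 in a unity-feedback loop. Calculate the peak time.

From 1 + K_pG_p(s) = 0: s² + 1.6s + 27.09 = 0 ⇒ ω_n = 5.205, ζ = 0.1537.
Damped frequency ω_d = ω_n√(1−ζ²) = 5.143 rad/s, so peak time T_p = π/ω_d = 0.611 s.

T_p = 0.611 s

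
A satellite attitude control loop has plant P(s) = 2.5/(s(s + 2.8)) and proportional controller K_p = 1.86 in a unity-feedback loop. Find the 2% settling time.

From 1 + K_pP(s) = 0: s² + 2.8s + 4.65 = 0 ⇒ ω_n = 2.156, ζ = 0.6492.
2% settling time T_s ≈ 4/(ζω_n) = 4/1.4 = 2.86 s.

T_s ≈ 2.86 s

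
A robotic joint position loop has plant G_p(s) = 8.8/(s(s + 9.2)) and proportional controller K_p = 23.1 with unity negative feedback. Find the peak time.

T_p = 0.233 s

From 1 + K_pG_p(s) = 0: s² + 9.2s + 203.3 = 0 ⇒ ω_n = 14.26, ζ = 0.3226.
Damped frequency ω_d = ω_n√(1−ζ²) = 13.5 rad/s, so peak time T_p = π/ω_d = 0.233 s.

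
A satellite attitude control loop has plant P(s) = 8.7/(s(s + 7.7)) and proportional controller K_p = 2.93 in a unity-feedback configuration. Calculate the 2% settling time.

T_s ≈ 1.04 s

From 1 + K_pP(s) = 0: s² + 7.7s + 25.49 = 0 ⇒ ω_n = 5.049, ζ = 0.7625.
2% settling time T_s ≈ 4/(ζω_n) = 4/3.85 = 1.04 s.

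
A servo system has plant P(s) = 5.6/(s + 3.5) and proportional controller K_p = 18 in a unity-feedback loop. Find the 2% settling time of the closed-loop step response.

Closed-loop transfer function: T(s) = K_p·P(s)/(1 + K_p·P(s)) = 100.8/(s + 3.5 + 100.8) = 100.8/(s + 104.3).
Time constant τ = 1/104.3 = 0.009588 s, so the 2% settling time is about 4τ = 0.0384 s.

T_s ≈ 0.0384 s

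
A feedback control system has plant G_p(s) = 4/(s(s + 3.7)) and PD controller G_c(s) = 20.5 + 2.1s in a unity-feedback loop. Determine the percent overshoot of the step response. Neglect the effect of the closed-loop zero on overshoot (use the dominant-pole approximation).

5.96%

Forward path: (20.5 + 2.1s)·4/(s(s+3.7)). The closed-loop characteristic equation is s² + (3.7 + 4·2.1)s + 4·20.5 = 0.
That is s² + 12.1s + 82 = 0, so ω_n = 9.055 rad/s and ζ = 12.1/(2·9.055) = 0.6681.
%OS = 100·exp(−πζ/√(1−ζ²)) = 5.96%.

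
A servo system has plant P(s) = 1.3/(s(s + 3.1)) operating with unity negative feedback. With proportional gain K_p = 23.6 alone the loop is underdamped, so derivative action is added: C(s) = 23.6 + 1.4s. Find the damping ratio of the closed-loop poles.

ζ = 0.444

Forward path: (23.6 + 1.4s)·1.3/(s(s+3.1)). The closed-loop characteristic equation is s² + (3.1 + 1.3·1.4)s + 1.3·23.6 = 0.
That is s² + 4.92s + 30.68 = 0, so ω_n = 5.539 rad/s and ζ = 4.92/(2·5.539) = 0.4441.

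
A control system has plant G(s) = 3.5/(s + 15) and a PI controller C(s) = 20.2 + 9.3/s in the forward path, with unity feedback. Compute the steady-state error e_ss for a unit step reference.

The open loop C(s)G(s) has a pole at the origin (type 1), so the static position error constant is infinite and e_ss = 1/(1+∞) = 0.

0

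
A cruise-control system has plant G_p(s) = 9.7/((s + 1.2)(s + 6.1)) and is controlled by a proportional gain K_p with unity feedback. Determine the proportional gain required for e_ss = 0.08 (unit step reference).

Steady-state error for a unit step on this type-0 loop is 1/(1 + K_p·G_p(0)).
G_p(0) = 1.325. Require 1/(1 + K_p·1.325) = 0.08, so 1 + 1.325·K_p = 12.5.
K_p = (12.5 − 1)/1.325 = 8.68.

K_p = 8.68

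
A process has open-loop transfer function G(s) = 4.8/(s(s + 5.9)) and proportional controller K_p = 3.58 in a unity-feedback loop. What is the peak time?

T_p = 1.08 s

The closed-loop denominator s² + 5.9s + 17.18 gives ω_n = √17.18 = 4.145 and ζ = 5.9/(2ω_n) = 0.7116.
Damped frequency ω_d = ω_n√(1−ζ²) = 2.912 rad/s, so peak time T_p = π/ω_d = 1.08 s.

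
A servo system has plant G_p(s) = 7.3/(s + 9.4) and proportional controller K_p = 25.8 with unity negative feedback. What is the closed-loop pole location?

Closed-loop transfer function: T(s) = K_p·G_p(s)/(1 + K_p·G_p(s)) = 188.3/(s + 9.4 + 188.3) = 188.3/(s + 197.7).
The closed-loop pole is at s = −197.7.

s = -197.7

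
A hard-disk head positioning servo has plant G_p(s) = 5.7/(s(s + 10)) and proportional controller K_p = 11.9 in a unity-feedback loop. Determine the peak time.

T_p = 0.48 s

Closed-loop characteristic equation: s² + 10s + 67.83 = 0, so ω_n = 8.236 rad/s and ζ = 10/(2·8.236) = 0.6071.
Damped frequency ω_d = ω_n√(1−ζ²) = 6.544 rad/s, so peak time T_p = π/ω_d = 0.48 s.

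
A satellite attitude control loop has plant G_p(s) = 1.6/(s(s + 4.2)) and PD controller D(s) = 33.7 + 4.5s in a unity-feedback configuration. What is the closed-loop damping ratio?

ζ = 0.776

Forward path: (33.7 + 4.5s)·1.6/(s(s+4.2)). The closed-loop characteristic equation is s² + (4.2 + 1.6·4.5)s + 1.6·33.7 = 0.
That is s² + 11.4s + 53.92 = 0, so ω_n = 7.343 rad/s and ζ = 11.4/(2·7.343) = 0.7762.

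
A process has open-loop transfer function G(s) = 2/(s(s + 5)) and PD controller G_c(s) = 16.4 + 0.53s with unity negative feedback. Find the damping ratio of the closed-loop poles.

Forward path: (16.4 + 0.53s)·2/(s(s+5)). The closed-loop characteristic equation is s² + (5 + 2·0.53)s + 2·16.4 = 0.
That is s² + 6.06s + 32.8 = 0, so ω_n = 5.727 rad/s and ζ = 6.06/(2·5.727) = 0.5291.

ζ = 0.529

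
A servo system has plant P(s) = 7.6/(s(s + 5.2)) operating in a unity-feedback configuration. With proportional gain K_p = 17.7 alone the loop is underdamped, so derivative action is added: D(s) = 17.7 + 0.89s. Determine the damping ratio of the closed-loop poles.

Forward path: (17.7 + 0.89s)·7.6/(s(s+5.2)). The closed-loop characteristic equation is s² + (5.2 + 7.6·0.89)s + 7.6·17.7 = 0.
That is s² + 11.96s + 134.5 = 0, so ω_n = 11.6 rad/s and ζ = 11.96/(2·11.6) = 0.5158.

ζ = 0.516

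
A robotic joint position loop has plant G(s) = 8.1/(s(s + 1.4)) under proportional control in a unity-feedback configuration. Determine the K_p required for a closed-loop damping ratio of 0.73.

K_p = 0.114

Closed-loop characteristic equation: s² + 1.4s + K_p·8.1 = 0.
So ω_n = √(8.1K_p) and 2ζω_n = 1.4, giving ζ = 1.4/(2√(8.1K_p)).
Setting ζ = 0.73: √(8.1K_p) = 1.4/(2·0.73) = 0.9589, so K_p = 0.9195/8.1 = 0.114.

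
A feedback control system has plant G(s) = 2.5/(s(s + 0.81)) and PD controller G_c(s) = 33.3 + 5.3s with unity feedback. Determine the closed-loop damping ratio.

ζ = 0.77

Forward path: (33.3 + 5.3s)·2.5/(s(s+0.81)). The closed-loop characteristic equation is s² + (0.81 + 2.5·5.3)s + 2.5·33.3 = 0.
That is s² + 14.06s + 83.25 = 0, so ω_n = 9.124 rad/s and ζ = 14.06/(2·9.124) = 0.7705.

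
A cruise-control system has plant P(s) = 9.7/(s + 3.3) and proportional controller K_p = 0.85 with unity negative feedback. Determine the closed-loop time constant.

Closed-loop transfer function: T(s) = K_p·P(s)/(1 + K_p·P(s)) = 8.245/(s + 3.3 + 8.245) = 8.245/(s + 11.54).
Time constant τ = 1/11.54 = 0.0866 s.

τ = 0.0866 s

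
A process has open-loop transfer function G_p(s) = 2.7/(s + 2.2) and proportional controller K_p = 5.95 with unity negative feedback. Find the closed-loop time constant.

τ = 0.0547 s

Closed-loop transfer function: T(s) = K_p·G_p(s)/(1 + K_p·G_p(s)) = 16.07/(s + 2.2 + 16.07) = 16.07/(s + 18.27).
Time constant τ = 1/18.27 = 0.0547 s.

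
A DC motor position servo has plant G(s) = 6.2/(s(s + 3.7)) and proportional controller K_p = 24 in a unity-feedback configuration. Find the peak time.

T_p = 0.261 s

The closed-loop denominator s² + 3.7s + 148.8 gives ω_n = √148.8 = 12.2 and ζ = 3.7/(2ω_n) = 0.1517.
Damped frequency ω_d = ω_n√(1−ζ²) = 12.06 rad/s, so peak time T_p = π/ω_d = 0.261 s.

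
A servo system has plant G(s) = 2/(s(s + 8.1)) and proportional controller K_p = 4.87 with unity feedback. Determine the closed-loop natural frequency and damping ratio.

ω_n = 3.12 rad/s, ζ = 1.3

With unity feedback the closed-loop characteristic equation is s² + 8.1s + 4.87·2 = s² + 8.1s + 9.74 = 0.
Matching s² + 2ζω_n s + ω_n²: ω_n = √9.74 = 3.121 rad/s and 2ζω_n = 8.1, so ζ = 8.1/(2·3.121) = 1.3.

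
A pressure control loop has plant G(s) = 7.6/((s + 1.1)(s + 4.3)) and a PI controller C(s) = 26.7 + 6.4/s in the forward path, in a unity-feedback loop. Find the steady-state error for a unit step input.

The open loop C(s)G(s) has a pole at the origin (type 1), so the static position error constant is infinite and e_ss = 1/(1+∞) = 0.

0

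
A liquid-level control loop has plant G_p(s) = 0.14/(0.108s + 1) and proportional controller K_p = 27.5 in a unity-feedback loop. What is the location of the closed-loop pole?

Closed loop: T(s) = K_p·G_p/(1+K_p·G_p) = 3.85/(0.108s + 1 + 3.85), with pole at s = −(1 + 3.85)/0.108 = −44.91.

s = -44.91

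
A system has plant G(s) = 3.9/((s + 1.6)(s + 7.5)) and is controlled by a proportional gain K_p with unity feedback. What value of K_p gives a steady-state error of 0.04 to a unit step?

For a type-0 loop with proportional control, e_ss = 1/(1 + K_p·G(0)).
G(0) = 0.325. Require 1/(1 + K_p·0.325) = 0.04, so 1 + 0.325·K_p = 25.
K_p = (25 − 1)/0.325 = 73.8.

K_p = 73.8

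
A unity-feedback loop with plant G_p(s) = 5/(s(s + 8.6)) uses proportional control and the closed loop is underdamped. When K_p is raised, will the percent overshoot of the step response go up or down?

increase

ζ = 8.6/(2√(5K_p)) decreases as K_p grows; lower damping means more overshoot.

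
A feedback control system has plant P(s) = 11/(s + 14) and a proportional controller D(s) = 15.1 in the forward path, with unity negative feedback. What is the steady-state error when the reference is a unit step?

0.0777

The loop is type 0. Static position error constant K_pos = D(0)·P(0) = 15.1·0.7857 = 11.86.
Steady-state error to a unit step: e_ss = 1/(1+K_pos) = 1/12.86 = 0.0777.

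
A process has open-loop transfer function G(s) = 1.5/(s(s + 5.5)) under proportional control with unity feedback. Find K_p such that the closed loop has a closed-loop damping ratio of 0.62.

Closed-loop characteristic equation: s² + 5.5s + K_p·1.5 = 0.
So ω_n = √(1.5K_p) and 2ζω_n = 5.5, giving ζ = 5.5/(2√(1.5K_p)).
Setting ζ = 0.62: √(1.5K_p) = 5.5/(2·0.62) = 4.435, so K_p = 19.67/1.5 = 13.1.

K_p = 13.1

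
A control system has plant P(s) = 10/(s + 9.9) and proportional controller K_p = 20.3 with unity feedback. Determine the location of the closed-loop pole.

Closed-loop transfer function: T(s) = K_p·P(s)/(1 + K_p·P(s)) = 203/(s + 9.9 + 203) = 203/(s + 212.9).
The closed-loop pole is at s = −212.9.

s = -212.9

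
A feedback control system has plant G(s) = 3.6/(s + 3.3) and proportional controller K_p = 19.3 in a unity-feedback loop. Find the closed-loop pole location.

s = -72.78

Closed-loop transfer function: T(s) = K_p·G(s)/(1 + K_p·G(s)) = 69.48/(s + 3.3 + 69.48) = 69.48/(s + 72.78).
The closed-loop pole is at s = −72.78.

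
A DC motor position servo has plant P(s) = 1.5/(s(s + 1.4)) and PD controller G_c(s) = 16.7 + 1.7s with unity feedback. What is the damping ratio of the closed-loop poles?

Forward path: (16.7 + 1.7s)·1.5/(s(s+1.4)). The closed-loop characteristic equation is s² + (1.4 + 1.5·1.7)s + 1.5·16.7 = 0.
That is s² + 3.95s + 25.05 = 0, so ω_n = 5.005 rad/s and ζ = 3.95/(2·5.005) = 0.3946.

ζ = 0.395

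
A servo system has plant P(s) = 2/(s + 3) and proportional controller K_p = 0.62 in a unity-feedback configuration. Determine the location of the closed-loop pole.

s = -4.24

Closed-loop transfer function: T(s) = K_p·P(s)/(1 + K_p·P(s)) = 1.24/(s + 3 + 1.24) = 1.24/(s + 4.24).
The closed-loop pole is at s = −4.24.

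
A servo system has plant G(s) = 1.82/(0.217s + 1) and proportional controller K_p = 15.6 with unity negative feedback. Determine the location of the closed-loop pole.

s = -135.4

Closed loop: T(s) = K_p·G/(1+K_p·G) = 28.39/(0.217s + 1 + 28.39), with pole at s = −(1 + 28.39)/0.217 = −135.4.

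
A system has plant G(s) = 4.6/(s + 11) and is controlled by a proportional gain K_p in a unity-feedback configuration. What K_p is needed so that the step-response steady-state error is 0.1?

K_p = 21.5

The loop is type 0, so e_ss(step) = 1/(1 + K_pos) with K_pos = K_p·G(0).
G(0) = 0.4182. Require 1/(1 + K_p·0.4182) = 0.1, so 1 + 0.4182·K_p = 10.
K_p = (10 − 1)/0.4182 = 21.5.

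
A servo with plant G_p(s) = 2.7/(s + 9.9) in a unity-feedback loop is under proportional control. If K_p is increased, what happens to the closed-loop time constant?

The closed-loop bandwidth 9.9+K_p·2.7 grows with K_p, so τ shrinks.

decrease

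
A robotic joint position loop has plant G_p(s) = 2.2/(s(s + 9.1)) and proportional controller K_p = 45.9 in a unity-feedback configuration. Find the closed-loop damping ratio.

The closed-loop denominator is s(s+9.1) + 45.9·2.2 = s² + 9.1s + 101.
Matching s² + 2ζω_n s + ω_n²: ω_n = √101 = 10.05 rad/s and 2ζω_n = 9.1, so ζ = 9.1/(2·10.05) = 0.453.

ζ = 0.453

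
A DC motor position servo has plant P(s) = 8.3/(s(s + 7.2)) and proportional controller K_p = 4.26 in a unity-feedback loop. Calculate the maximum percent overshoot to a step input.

The closed-loop denominator s² + 7.2s + 35.36 gives ω_n = √35.36 = 5.946 and ζ = 7.2/(2ω_n) = 0.6054.
%OS = 100·exp(−πζ/√(1−ζ²)) = 100·exp(−π·0.6054/√0.6335) = 9.17%.

9.17%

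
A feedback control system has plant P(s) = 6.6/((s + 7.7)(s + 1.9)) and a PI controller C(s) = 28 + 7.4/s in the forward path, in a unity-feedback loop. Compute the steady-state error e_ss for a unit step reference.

The open loop C(s)P(s) has a pole at the origin (type 1), so the static position error constant is infinite and e_ss = 1/(1+∞) = 0.

0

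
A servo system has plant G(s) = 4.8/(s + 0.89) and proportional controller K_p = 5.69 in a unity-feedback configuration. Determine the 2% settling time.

Closed-loop transfer function: T(s) = K_p·G(s)/(1 + K_p·G(s)) = 27.31/(s + 0.89 + 27.31) = 27.31/(s + 28.2).
Time constant τ = 1/28.2 = 0.03546 s, so the 2% settling time is about 4τ = 0.142 s.

T_s ≈ 0.142 s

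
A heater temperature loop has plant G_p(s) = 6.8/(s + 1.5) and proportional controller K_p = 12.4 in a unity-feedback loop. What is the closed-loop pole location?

Closed-loop transfer function: T(s) = K_p·G_p(s)/(1 + K_p·G_p(s)) = 84.32/(s + 1.5 + 84.32) = 84.32/(s + 85.82).
The closed-loop pole is at s = −85.82.

s = -85.82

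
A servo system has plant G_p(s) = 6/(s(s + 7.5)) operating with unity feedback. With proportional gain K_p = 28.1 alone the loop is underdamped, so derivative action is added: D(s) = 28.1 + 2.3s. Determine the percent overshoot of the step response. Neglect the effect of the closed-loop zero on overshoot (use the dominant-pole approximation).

Forward path: (28.1 + 2.3s)·6/(s(s+7.5)). The closed-loop characteristic equation is s² + (7.5 + 6·2.3)s + 6·28.1 = 0.
That is s² + 21.3s + 168.6 = 0, so ω_n = 12.98 rad/s and ζ = 21.3/(2·12.98) = 0.8202.
%OS = 100·exp(−πζ/√(1−ζ²)) = 1.11%.

1.11%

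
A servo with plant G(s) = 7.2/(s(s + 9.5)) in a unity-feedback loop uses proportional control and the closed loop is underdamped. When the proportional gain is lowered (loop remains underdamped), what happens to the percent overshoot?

decrease

ζ = 9.5/(2√(7.2K_p)) rises as K_p falls; higher damping means less overshoot.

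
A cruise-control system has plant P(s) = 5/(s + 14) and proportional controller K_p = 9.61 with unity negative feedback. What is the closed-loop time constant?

Closed-loop transfer function: T(s) = K_p·P(s)/(1 + K_p·P(s)) = 48.05/(s + 14 + 48.05) = 48.05/(s + 62.05).
Time constant τ = 1/62.05 = 0.0161 s.

τ = 0.0161 s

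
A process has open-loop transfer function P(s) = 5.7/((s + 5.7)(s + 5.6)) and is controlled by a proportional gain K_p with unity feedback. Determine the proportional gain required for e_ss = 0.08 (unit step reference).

Steady-state error for a unit step on this type-0 loop is 1/(1 + K_p·P(0)).
P(0) = 0.1786. Require 1/(1 + K_p·0.1786) = 0.08, so 1 + 0.1786·K_p = 12.5.
K_p = (12.5 − 1)/0.1786 = 64.4.

K_p = 64.4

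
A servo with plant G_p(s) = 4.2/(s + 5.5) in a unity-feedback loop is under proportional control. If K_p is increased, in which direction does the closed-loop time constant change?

decrease

Closed-loop pole is at s = −(5.5+K_p·4.2); larger K_p moves it further left, so τ = 1/(5.5+K_p·4.2) decreases.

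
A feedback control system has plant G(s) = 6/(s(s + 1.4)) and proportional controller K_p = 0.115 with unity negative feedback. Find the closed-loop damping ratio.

1 + K_p·G(s) = 0 gives s² + 1.4s + 0.69 = 0.
So ω_n² = 0.69 ⇒ ω_n = 0.8307 rad/s, and ζ = 1.4/(2ω_n) = 0.843.

ζ = 0.843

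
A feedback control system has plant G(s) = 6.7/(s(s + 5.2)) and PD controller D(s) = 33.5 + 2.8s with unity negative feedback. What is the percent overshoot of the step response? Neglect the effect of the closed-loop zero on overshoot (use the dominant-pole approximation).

1.52%

Forward path: (33.5 + 2.8s)·6.7/(s(s+5.2)). The closed-loop characteristic equation is s² + (5.2 + 6.7·2.8)s + 6.7·33.5 = 0.
That is s² + 23.96s + 224.5 = 0, so ω_n = 14.98 rad/s and ζ = 23.96/(2·14.98) = 0.7996.
%OS = 100·exp(−πζ/√(1−ζ²)) = 1.52%.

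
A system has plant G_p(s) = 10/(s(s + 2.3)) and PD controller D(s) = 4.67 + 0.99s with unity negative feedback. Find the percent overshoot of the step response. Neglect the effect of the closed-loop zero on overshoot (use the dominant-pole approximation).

0.199%

Forward path: (4.67 + 0.99s)·10/(s(s+2.3)). The closed-loop characteristic equation is s² + (2.3 + 10·0.99)s + 10·4.67 = 0.
That is s² + 12.2s + 46.7 = 0, so ω_n = 6.834 rad/s and ζ = 12.2/(2·6.834) = 0.8926.
%OS = 100·exp(−πζ/√(1−ζ²)) = 0.199%.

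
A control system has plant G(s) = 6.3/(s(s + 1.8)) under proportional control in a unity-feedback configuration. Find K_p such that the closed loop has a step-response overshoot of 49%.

From %OS = 100·exp(−πζ/√(1−ζ²)) = 49%, ζ = −ln(0.49)/√(π²+ln²(0.49)) = 0.2214.
Characteristic equation s² + 1.8s + 6.3K_p = 0 gives ζ = 1.8/(2√(6.3K_p)).
Setting ζ = 0.2214: √(6.3K_p) = 1.8/(2·0.2214) = 4.064, so K_p = 16.52/6.3 = 2.62.

K_p = 2.62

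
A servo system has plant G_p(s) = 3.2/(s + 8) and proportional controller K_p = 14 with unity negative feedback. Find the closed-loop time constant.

Closed-loop transfer function: T(s) = K_p·G_p(s)/(1 + K_p·G_p(s)) = 44.8/(s + 8 + 44.8) = 44.8/(s + 52.8).
Time constant τ = 1/52.8 = 0.0189 s.

τ = 0.0189 s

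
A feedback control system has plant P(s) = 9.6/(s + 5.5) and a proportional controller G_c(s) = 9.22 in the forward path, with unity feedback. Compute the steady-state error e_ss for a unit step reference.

0.0585

The loop is type 0. Static position error constant K_pos = G_c(0)·P(0) = 9.22·1.745 = 16.09.
Steady-state error to a unit step: e_ss = 1/(1+K_pos) = 1/17.09 = 0.0585.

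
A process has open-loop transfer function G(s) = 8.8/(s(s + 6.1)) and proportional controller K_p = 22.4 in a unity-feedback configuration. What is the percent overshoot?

The closed-loop denominator s² + 6.1s + 197.1 gives ω_n = √197.1 = 14.04 and ζ = 6.1/(2ω_n) = 0.2172.
%OS = 100·exp(−πζ/√(1−ζ²)) = 100·exp(−π·0.2172/√0.9528) = 49.7%.

49.7%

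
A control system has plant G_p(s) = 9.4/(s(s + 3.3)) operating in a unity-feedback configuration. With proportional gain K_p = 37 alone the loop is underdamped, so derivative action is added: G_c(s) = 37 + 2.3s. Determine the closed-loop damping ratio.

ζ = 0.668

Forward path: (37 + 2.3s)·9.4/(s(s+3.3)). The closed-loop characteristic equation is s² + (3.3 + 9.4·2.3)s + 9.4·37 = 0.
That is s² + 24.92s + 347.8 = 0, so ω_n = 18.65 rad/s and ζ = 24.92/(2·18.65) = 0.6681.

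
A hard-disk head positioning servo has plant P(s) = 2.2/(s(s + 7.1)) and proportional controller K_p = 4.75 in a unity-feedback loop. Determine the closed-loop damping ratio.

The closed-loop denominator is s(s+7.1) + 4.75·2.2 = s² + 7.1s + 10.45.
Matching s² + 2ζω_n s + ω_n²: ω_n = √10.45 = 3.233 rad/s and 2ζω_n = 7.1, so ζ = 7.1/(2·3.233) = 1.1.

ζ = 1.1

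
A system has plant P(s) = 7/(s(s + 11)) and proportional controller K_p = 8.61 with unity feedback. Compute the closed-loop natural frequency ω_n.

ω_n = 7.76 rad/s

1 + K_p·P(s) = 0 gives s² + 11s + 60.27 = 0.
So ω_n² = 60.27 ⇒ ω_n = 7.763 rad/s, and ζ = 11/(2ω_n) = 0.708.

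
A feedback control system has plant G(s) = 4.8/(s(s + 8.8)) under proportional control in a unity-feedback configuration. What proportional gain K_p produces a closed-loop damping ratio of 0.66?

K_p = 9.26

Closed-loop characteristic equation: s² + 8.8s + K_p·4.8 = 0.
So ω_n = √(4.8K_p) and 2ζω_n = 8.8, giving ζ = 8.8/(2√(4.8K_p)).
Setting ζ = 0.66: √(4.8K_p) = 8.8/(2·0.66) = 6.667, so K_p = 44.44/4.8 = 9.26.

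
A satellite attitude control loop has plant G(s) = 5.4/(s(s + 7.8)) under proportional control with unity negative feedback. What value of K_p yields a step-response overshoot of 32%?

K_p = 24.2

From %OS = 100·exp(−πζ/√(1−ζ²)) = 32%, ζ = −ln(0.32)/√(π²+ln²(0.32)) = 0.341.
Characteristic equation s² + 7.8s + 5.4K_p = 0 gives ζ = 7.8/(2√(5.4K_p)).
Setting ζ = 0.341: √(5.4K_p) = 7.8/(2·0.341) = 11.44, so K_p = 130.8/5.4 = 24.2.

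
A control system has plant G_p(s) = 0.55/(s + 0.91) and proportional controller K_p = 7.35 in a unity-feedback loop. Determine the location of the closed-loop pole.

s = -4.953

Closed-loop transfer function: T(s) = K_p·G_p(s)/(1 + K_p·G_p(s)) = 4.043/(s + 0.91 + 4.043) = 4.043/(s + 4.953).
The closed-loop pole is at s = −4.953.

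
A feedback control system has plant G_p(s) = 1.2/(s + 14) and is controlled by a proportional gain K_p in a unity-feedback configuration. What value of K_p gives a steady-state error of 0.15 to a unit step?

K_p = 66.1

Steady-state error for a unit step on this type-0 loop is 1/(1 + K_p·G_p(0)).
G_p(0) = 0.08571. Require 1/(1 + K_p·0.08571) = 0.15, so 1 + 0.08571·K_p = 6.667.
K_p = (6.667 − 1)/0.08571 = 66.1.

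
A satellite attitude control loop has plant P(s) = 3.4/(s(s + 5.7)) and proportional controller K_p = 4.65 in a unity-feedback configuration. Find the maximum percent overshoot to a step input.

3.96%

From 1 + K_pP(s) = 0: s² + 5.7s + 15.81 = 0 ⇒ ω_n = 3.976, ζ = 0.7168.
%OS = 100·exp(−πζ/√(1−ζ²)) = 100·exp(−π·0.7168/√0.4862) = 3.96%.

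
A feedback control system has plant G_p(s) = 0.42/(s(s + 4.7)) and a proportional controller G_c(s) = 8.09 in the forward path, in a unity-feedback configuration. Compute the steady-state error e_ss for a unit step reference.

0

The open loop G_c(s)G_p(s) has a pole at the origin (type 1), so the static position error constant is infinite and e_ss = 1/(1+∞) = 0.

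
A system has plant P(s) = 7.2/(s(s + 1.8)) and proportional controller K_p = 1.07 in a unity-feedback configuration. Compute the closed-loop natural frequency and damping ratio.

With unity feedback the closed-loop characteristic equation is s² + 1.8s + 1.07·7.2 = s² + 1.8s + 7.704 = 0.
Matching s² + 2ζω_n s + ω_n²: ω_n = √7.704 = 2.776 rad/s and 2ζω_n = 1.8, so ζ = 1.8/(2·2.776) = 0.324.

ω_n = 2.78 rad/s, ζ = 0.324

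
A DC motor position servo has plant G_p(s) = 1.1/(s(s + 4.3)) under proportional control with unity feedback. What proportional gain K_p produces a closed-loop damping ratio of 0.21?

K_p = 95.3

Closed-loop characteristic equation: s² + 4.3s + K_p·1.1 = 0.
So ω_n = √(1.1K_p) and 2ζω_n = 4.3, giving ζ = 4.3/(2√(1.1K_p)).
Setting ζ = 0.21: √(1.1K_p) = 4.3/(2·0.21) = 10.24, so K_p = 104.8/1.1 = 95.3.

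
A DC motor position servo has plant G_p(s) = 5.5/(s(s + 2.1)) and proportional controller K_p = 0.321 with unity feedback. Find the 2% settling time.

T_s ≈ 3.81 s

The closed-loop denominator s² + 2.1s + 1.766 gives ω_n = √1.766 = 1.329 and ζ = 2.1/(2ω_n) = 0.7902.
2% settling time T_s ≈ 4/(ζω_n) = 4/1.05 = 3.81 s.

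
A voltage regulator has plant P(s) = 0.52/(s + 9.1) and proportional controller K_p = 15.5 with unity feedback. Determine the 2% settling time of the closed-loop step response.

T_s ≈ 0.233 s

Closed-loop transfer function: T(s) = K_p·P(s)/(1 + K_p·P(s)) = 8.06/(s + 9.1 + 8.06) = 8.06/(s + 17.16).
Time constant τ = 1/17.16 = 0.05828 s, so the 2% settling time is about 4τ = 0.233 s.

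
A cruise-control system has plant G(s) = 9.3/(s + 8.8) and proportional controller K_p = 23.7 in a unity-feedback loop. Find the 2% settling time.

T_s ≈ 0.0175 s

Closed-loop transfer function: T(s) = K_p·G(s)/(1 + K_p·G(s)) = 220.4/(s + 8.8 + 220.4) = 220.4/(s + 229.2).
Time constant τ = 1/229.2 = 0.004363 s, so the 2% settling time is about 4τ = 0.0175 s.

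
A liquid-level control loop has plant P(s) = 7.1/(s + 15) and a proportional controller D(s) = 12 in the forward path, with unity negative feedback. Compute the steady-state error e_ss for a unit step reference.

The loop is type 0. Static position error constant K_pos = D(0)·P(0) = 12·0.4733 = 5.68.
Steady-state error to a unit step: e_ss = 1/(1+K_pos) = 1/6.68 = 0.15.

0.15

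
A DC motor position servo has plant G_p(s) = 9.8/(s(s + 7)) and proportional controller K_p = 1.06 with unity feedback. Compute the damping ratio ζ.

ζ = 1.09

The closed-loop denominator is s(s+7) + 1.06·9.8 = s² + 7s + 10.39.
Matching s² + 2ζω_n s + ω_n²: ω_n = √10.39 = 3.223 rad/s and 2ζω_n = 7, so ζ = 7/(2·3.223) = 1.09.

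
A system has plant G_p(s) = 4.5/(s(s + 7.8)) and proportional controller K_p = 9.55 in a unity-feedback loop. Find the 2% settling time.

T_s ≈ 1.03 s

From 1 + K_pG_p(s) = 0: s² + 7.8s + 42.98 = 0 ⇒ ω_n = 6.556, ζ = 0.5949.
2% settling time T_s ≈ 4/(ζω_n) = 4/3.9 = 1.03 s.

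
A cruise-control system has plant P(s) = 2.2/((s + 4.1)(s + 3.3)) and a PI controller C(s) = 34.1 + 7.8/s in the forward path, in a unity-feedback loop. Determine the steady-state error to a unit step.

0

The open loop C(s)P(s) has a pole at the origin (type 1), so the static position error constant is infinite and e_ss = 1/(1+∞) = 0.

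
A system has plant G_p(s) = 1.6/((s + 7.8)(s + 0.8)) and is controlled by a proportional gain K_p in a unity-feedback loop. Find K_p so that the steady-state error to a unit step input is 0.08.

For a type-0 loop with proportional control, e_ss = 1/(1 + K_p·G_p(0)).
G_p(0) = 0.2564. Require 1/(1 + K_p·0.2564) = 0.08, so 1 + 0.2564·K_p = 12.5.
K_p = (12.5 − 1)/0.2564 = 44.8.

K_p = 44.8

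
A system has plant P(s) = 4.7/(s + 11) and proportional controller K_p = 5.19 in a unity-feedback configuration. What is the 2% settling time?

Closed-loop transfer function: T(s) = K_p·P(s)/(1 + K_p·P(s)) = 24.39/(s + 11 + 24.39) = 24.39/(s + 35.39).
Time constant τ = 1/35.39 = 0.02825 s, so the 2% settling time is about 4τ = 0.113 s.

T_s ≈ 0.113 s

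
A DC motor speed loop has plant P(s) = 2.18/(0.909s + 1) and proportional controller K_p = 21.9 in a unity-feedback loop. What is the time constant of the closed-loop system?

Closed loop: T(s) = K_p·P/(1+K_p·P) = 47.74/(0.909s + 1 + 47.74), with pole at s = −(1 + 47.74)/0.909 = −53.62.
Closed-loop time constant τ = 1/53.62 = 0.0186 s.

τ = 0.0186 s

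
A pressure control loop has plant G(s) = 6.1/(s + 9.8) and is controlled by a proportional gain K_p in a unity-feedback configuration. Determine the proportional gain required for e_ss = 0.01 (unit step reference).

K_p = 159

Steady-state error for a unit step on this type-0 loop is 1/(1 + K_p·G(0)).
G(0) = 0.6224. Require 1/(1 + K_p·0.6224) = 0.01, so 1 + 0.6224·K_p = 100.
K_p = (100 − 1)/0.6224 = 159.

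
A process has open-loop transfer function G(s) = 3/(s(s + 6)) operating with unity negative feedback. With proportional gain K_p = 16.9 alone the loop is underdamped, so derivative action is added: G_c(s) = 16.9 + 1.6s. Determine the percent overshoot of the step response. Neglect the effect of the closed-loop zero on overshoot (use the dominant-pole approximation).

2.59%

Forward path: (16.9 + 1.6s)·3/(s(s+6)). The closed-loop characteristic equation is s² + (6 + 3·1.6)s + 3·16.9 = 0.
That is s² + 10.8s + 50.7 = 0, so ω_n = 7.12 rad/s and ζ = 10.8/(2·7.12) = 0.7584.
%OS = 100·exp(−πζ/√(1−ζ²)) = 2.59%.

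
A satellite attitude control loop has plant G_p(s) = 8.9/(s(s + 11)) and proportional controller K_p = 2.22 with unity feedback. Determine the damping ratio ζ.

ζ = 1.24

With unity feedback the closed-loop characteristic equation is s² + 11s + 2.22·8.9 = s² + 11s + 19.76 = 0.
So ω_n² = 19.76 ⇒ ω_n = 4.445 rad/s, and ζ = 11/(2ω_n) = 1.24.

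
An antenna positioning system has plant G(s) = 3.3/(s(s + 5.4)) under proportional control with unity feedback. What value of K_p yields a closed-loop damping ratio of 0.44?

K_p = 11.4

Closed-loop characteristic equation: s² + 5.4s + K_p·3.3 = 0.
So ω_n = √(3.3K_p) and 2ζω_n = 5.4, giving ζ = 5.4/(2√(3.3K_p)).
Setting ζ = 0.44: √(3.3K_p) = 5.4/(2·0.44) = 6.136, so K_p = 37.65/3.3 = 11.4.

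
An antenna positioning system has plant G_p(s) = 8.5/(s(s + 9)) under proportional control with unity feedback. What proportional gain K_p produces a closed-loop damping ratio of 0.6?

K_p = 6.62

Closed-loop characteristic equation: s² + 9s + K_p·8.5 = 0.
So ω_n = √(8.5K_p) and 2ζω_n = 9, giving ζ = 9/(2√(8.5K_p)).
Setting ζ = 0.6: √(8.5K_p) = 9/(2·0.6) = 7.5, so K_p = 56.25/8.5 = 6.62.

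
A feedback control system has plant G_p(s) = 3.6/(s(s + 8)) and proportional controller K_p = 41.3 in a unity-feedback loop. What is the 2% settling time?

T_s ≈ 1 s

From 1 + K_pG_p(s) = 0: s² + 8s + 148.7 = 0 ⇒ ω_n = 12.19, ζ = 0.328.
2% settling time T_s ≈ 4/(ζω_n) = 4/4 = 1 s.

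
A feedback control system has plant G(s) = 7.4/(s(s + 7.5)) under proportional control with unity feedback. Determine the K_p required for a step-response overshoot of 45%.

From %OS = 100·exp(−πζ/√(1−ζ²)) = 45%, ζ = −ln(0.45)/√(π²+ln²(0.45)) = 0.2463.
Characteristic equation s² + 7.5s + 7.4K_p = 0 gives ζ = 7.5/(2√(7.4K_p)).
Setting ζ = 0.2463: √(7.4K_p) = 7.5/(2·0.2463) = 15.22, so K_p = 231.7/7.4 = 31.3.

K_p = 31.3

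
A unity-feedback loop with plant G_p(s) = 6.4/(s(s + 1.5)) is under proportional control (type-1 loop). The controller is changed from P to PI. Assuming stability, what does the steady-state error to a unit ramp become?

0

The integrator raises the loop to type 2, so K_v → ∞ and e_ss to a ramp is zero.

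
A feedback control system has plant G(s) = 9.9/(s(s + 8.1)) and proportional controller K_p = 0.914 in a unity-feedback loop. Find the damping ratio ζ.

ζ = 1.35

1 + K_p·G(s) = 0 gives s² + 8.1s + 9.049 = 0.
So ω_n² = 9.049 ⇒ ω_n = 3.008 rad/s, and ζ = 8.1/(2ω_n) = 1.35.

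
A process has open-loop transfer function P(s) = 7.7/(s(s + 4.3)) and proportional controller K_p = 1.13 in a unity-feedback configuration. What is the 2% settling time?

From 1 + K_pP(s) = 0: s² + 4.3s + 8.701 = 0 ⇒ ω_n = 2.95, ζ = 0.7289.
2% settling time T_s ≈ 4/(ζω_n) = 4/2.15 = 1.86 s.

T_s ≈ 1.86 s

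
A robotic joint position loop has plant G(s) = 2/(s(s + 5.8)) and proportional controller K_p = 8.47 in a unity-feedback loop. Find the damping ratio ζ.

ζ = 0.705

The closed-loop denominator is s(s+5.8) + 8.47·2 = s² + 5.8s + 16.94.
Matching s² + 2ζω_n s + ω_n²: ω_n = √16.94 = 4.116 rad/s and 2ζω_n = 5.8, so ζ = 5.8/(2·4.116) = 0.705.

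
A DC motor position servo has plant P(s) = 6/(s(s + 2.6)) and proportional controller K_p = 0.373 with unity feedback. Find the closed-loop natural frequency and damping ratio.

ω_n = 1.5 rad/s, ζ = 0.869

The closed-loop denominator is s(s+2.6) + 0.373·6 = s² + 2.6s + 2.238.
So ω_n² = 2.238 ⇒ ω_n = 1.496 rad/s, and ζ = 2.6/(2ω_n) = 0.869.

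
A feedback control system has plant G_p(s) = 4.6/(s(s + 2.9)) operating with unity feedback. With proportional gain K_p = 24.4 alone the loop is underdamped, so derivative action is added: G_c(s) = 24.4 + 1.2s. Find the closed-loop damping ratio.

ζ = 0.397

Forward path: (24.4 + 1.2s)·4.6/(s(s+2.9)). The closed-loop characteristic equation is s² + (2.9 + 4.6·1.2)s + 4.6·24.4 = 0.
That is s² + 8.42s + 112.2 = 0, so ω_n = 10.59 rad/s and ζ = 8.42/(2·10.59) = 0.3974.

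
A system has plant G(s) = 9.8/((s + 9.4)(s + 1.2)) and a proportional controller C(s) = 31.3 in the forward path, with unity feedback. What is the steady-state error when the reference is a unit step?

0.0355

The loop is type 0. Static position error constant K_pos = C(0)·G(0) = 31.3·0.8688 = 27.19.
Steady-state error to a unit step: e_ss = 1/(1+K_pos) = 1/28.19 = 0.0355.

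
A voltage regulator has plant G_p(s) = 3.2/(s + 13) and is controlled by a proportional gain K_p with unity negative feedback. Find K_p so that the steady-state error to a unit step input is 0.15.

The loop is type 0, so e_ss(step) = 1/(1 + K_pos) with K_pos = K_p·G_p(0).
G_p(0) = 0.2462. Require 1/(1 + K_p·0.2462) = 0.15, so 1 + 0.2462·K_p = 6.667.
K_p = (6.667 − 1)/0.2462 = 23.

K_p = 23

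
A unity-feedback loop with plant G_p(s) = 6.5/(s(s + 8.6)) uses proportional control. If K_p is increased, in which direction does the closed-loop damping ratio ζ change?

ζ = 8.6/(2√(6.5K_p)); increasing K_p raises the denominator, so ζ falls.

decrease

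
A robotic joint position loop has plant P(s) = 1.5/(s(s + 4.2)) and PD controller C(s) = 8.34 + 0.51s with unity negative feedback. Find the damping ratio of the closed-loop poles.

ζ = 0.702

Forward path: (8.34 + 0.51s)·1.5/(s(s+4.2)). The closed-loop characteristic equation is s² + (4.2 + 1.5·0.51)s + 1.5·8.34 = 0.
That is s² + 4.965s + 12.51 = 0, so ω_n = 3.537 rad/s and ζ = 4.965/(2·3.537) = 0.7019.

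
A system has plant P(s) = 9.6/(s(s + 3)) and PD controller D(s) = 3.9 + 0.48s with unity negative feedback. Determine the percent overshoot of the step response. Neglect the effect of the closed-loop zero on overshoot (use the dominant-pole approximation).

8.26%

Forward path: (3.9 + 0.48s)·9.6/(s(s+3)). The closed-loop characteristic equation is s² + (3 + 9.6·0.48)s + 9.6·3.9 = 0.
That is s² + 7.608s + 37.44 = 0, so ω_n = 6.119 rad/s and ζ = 7.608/(2·6.119) = 0.6217.
%OS = 100·exp(−πζ/√(1−ζ²)) = 8.26%.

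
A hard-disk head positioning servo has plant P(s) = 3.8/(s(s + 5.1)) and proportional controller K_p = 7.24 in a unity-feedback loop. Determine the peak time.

T_p = 0.685 s

Closed-loop characteristic equation: s² + 5.1s + 27.51 = 0, so ω_n = 5.245 rad/s and ζ = 5.1/(2·5.245) = 0.4862.
Damped frequency ω_d = ω_n√(1−ζ²) = 4.584 rad/s, so peak time T_p = π/ω_d = 0.685 s.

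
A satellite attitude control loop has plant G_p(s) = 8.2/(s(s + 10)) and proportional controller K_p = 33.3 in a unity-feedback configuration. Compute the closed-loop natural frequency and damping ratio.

The closed-loop denominator is s(s+10) + 33.3·8.2 = s² + 10s + 273.1.
So ω_n² = 273.1 ⇒ ω_n = 16.52 rad/s, and ζ = 10/(2ω_n) = 0.303.

ω_n = 16.5 rad/s, ζ = 0.303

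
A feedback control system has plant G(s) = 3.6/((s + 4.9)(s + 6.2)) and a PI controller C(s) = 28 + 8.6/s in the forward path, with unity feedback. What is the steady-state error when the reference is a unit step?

0

The open loop C(s)G(s) has a pole at the origin (type 1), so the static position error constant is infinite and e_ss = 1/(1+∞) = 0.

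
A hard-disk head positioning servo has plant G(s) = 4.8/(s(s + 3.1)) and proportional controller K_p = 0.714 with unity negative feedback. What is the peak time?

T_p = 3.1 s

Closed-loop characteristic equation: s² + 3.1s + 3.427 = 0, so ω_n = 1.851 rad/s and ζ = 3.1/(2·1.851) = 0.8373.
Damped frequency ω_d = ω_n√(1−ζ²) = 1.012 rad/s, so peak time T_p = π/ω_d = 3.1 s.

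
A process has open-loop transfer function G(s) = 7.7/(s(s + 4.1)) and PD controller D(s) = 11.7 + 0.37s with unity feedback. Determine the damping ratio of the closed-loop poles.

ζ = 0.366

Forward path: (11.7 + 0.37s)·7.7/(s(s+4.1)). The closed-loop characteristic equation is s² + (4.1 + 7.7·0.37)s + 7.7·11.7 = 0.
That is s² + 6.949s + 90.09 = 0, so ω_n = 9.492 rad/s and ζ = 6.949/(2·9.492) = 0.3661.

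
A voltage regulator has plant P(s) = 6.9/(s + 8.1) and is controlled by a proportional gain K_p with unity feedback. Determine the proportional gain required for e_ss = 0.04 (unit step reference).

K_p = 28.2

Steady-state error for a unit step on this type-0 loop is 1/(1 + K_p·P(0)).
P(0) = 0.8519. Require 1/(1 + K_p·0.8519) = 0.04, so 1 + 0.8519·K_p = 25.
K_p = (25 − 1)/0.8519 = 28.2.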